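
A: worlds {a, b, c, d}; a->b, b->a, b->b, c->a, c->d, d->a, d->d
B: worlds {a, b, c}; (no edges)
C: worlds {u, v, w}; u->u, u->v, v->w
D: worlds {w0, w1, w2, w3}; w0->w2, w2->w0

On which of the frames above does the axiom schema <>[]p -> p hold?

B, D

This is the axiom for symmetry; its first-order frame correspondent is forall x forall y (Rxy -> Ryx).
A: fails — Rcd but not Rdc.
B: satisfies the condition.
C: fails — Ruv but not Rvu.
D: satisfies the condition.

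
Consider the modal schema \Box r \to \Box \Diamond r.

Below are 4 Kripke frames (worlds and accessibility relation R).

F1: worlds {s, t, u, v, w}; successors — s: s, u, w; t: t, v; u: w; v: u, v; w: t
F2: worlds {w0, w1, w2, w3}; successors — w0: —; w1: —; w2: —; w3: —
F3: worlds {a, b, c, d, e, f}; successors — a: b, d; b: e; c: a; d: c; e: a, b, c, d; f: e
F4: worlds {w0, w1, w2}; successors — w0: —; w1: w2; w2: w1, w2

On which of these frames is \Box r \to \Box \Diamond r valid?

F2, F4

Frame correspondent (Sahlqvist): \forall x \forall z (xRz \to \exists w (xRw \wedge zRw)) — i.e. a generalized confluence (Geach) condition.
F1: fails — sRw but no w* with sRw* and wRw*.
F2: holds.
F3: fails — aRb but no w with aRw and bRw.
F4: holds.
Valid on: F2, F4.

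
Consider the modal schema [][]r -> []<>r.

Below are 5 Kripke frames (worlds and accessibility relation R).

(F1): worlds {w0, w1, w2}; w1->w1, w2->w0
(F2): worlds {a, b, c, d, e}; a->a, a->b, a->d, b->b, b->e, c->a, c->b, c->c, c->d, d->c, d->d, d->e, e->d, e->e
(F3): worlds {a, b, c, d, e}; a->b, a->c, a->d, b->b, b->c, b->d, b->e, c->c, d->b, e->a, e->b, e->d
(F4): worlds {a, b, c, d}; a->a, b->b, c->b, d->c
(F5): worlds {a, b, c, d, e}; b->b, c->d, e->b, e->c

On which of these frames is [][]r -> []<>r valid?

Frame correspondent (Sahlqvist): forall x forall z (xRz -> exists w (x R^2 w & zRw)) — i.e. a generalized confluence (Geach) condition.
(F1): fails — w2Rw0 but no w with w2R²w and w0Rw.
(F2): holds.
(F3): holds.
(F4): holds.
(F5): fails — cRd but no w with cR²w and dRw.

(F2), (F3), (F4)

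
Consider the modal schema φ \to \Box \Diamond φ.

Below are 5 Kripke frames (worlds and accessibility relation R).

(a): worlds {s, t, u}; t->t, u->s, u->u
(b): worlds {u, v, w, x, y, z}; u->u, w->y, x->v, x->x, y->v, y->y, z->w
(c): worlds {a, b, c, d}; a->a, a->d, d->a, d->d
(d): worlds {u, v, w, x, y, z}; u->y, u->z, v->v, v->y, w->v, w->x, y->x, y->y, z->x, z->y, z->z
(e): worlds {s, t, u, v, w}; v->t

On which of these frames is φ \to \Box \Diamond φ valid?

This is the axiom for symmetry; its first-order frame correspondent is \forall x \forall y (Rxy \to Ryx).
(a): fails — Rus but not Rsu.
(b): fails — Rwy but not Ryw.
(c): condition met.
(d): fails — Ruz but not Rzu.
(e): fails — Rvt but not Rtv.

(c)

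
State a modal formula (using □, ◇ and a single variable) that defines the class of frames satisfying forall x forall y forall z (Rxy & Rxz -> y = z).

A defining formula is ◇r → □r (the CD axiom).
Suppose ◇r→□r is valid. Take Rxy, Rxz and set V(r)={y}. Then ◇r at x, so □r at x, so r at z, i.e. z=y.

◇r → □r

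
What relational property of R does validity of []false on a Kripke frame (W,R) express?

This is the Ver axiom.
It corresponds to emptiness of R: forall x forall y ~Rxy.

Emptiness of R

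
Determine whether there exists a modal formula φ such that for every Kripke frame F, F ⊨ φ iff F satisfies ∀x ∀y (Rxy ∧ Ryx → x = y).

If a class were modally definable it would be closed under surjective bounded morphisms (Goldblatt–Thomason).
The 6-cycle (worlds 0,1,2,3,4,5 with 0→1→2→3→4→5→0) is antisymmetric. Sending even-indexed worlds to s and odd-indexed worlds to t is a surjective bounded morphism onto the two-world frame with s↔t, which is not antisymmetric.
Hence antisymmetry is not modally definable.

Not definable by any modal formula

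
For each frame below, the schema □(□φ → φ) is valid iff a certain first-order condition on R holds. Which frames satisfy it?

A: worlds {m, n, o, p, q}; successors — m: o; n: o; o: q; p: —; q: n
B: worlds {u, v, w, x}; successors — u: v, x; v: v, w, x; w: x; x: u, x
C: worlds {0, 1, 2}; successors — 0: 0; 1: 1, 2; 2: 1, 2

The schema corresponds to shift-reflexivity: ∀x ∀y (Rxy → Ryy).
A: fails — Rno but not Roo.
B: fails — Rvw but not Rww.
C: holds.
Valid on: C.

C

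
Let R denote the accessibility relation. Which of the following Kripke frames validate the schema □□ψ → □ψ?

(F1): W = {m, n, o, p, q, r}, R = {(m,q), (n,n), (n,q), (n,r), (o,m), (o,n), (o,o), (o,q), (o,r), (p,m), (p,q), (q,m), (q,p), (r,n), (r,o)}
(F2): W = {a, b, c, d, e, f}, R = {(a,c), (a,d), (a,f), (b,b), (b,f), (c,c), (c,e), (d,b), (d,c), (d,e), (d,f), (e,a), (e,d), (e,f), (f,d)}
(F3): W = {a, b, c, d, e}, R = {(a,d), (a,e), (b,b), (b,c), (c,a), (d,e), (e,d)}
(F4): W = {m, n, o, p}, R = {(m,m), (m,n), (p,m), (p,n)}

(F4)

The schema corresponds to density: ∀x ∀y (Rxy → ∃z (Rxz ∧ Rzy)).
(F1): fails — Rqp but no z with Rqz and Rzp.
(F2): fails — Rea but no z with Rez and Rza.
(F3): fails — Red but no z with Rez and Rzd.
(F4): ✓.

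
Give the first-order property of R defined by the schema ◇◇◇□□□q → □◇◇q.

∀x ∀y ∀z ((xR³y ∧ xRz) → ∃w (yR³w ∧ zR²w))

This is a Sahlqvist (Geach-type) schema ◇^3□^3q → □^1◇^2q.
First-order correspondent: ∀x ∀y ∀z ((xR³y ∧ xRz) → ∃w (yR³w ∧ zR²w)).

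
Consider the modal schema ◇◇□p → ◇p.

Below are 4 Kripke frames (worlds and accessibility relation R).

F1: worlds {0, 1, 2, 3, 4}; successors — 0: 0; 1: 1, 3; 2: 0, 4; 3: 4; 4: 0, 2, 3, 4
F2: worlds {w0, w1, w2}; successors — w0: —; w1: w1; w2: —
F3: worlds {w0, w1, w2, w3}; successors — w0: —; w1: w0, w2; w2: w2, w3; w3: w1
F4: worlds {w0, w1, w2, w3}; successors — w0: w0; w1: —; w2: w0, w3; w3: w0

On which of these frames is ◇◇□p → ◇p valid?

F2, F4

The schema corresponds to a generalized confluence (Geach) condition: ∀x ∀y (xR²y → ∃w (yRw ∧ xRw)).
F1: fails — 1R²3 but no w with 3Rw and 1Rw.
F2: satisfies the condition.
F3: fails — w1R²w3 but no w with w3Rw and w1Rw.
F4: satisfies the condition.
Valid on: F2, F4.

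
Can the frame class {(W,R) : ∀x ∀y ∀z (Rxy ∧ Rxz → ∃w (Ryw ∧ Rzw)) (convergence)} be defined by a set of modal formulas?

Yes: it is convergence, defined by the .2 schema ◇□p → □◇p.

Yes, by ◇□p → □◇p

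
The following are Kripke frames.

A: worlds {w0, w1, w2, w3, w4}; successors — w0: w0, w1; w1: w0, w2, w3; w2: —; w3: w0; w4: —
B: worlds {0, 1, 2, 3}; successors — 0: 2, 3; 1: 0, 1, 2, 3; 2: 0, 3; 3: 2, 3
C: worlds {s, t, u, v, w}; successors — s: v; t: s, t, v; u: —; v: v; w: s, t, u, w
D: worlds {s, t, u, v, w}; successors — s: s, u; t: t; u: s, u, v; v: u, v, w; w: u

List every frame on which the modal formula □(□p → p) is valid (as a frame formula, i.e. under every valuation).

none

This is the axiom for shift-reflexivity; its first-order frame correspondent is ∀x ∀y (Rxy → Ryy).
A: fails — Rw1w2 but not Rw2w2.
B: fails — R10 but not R00.
C: fails — Rwu but not Ruu.
D: fails — Rvw but not Rww.
Valid on no frame.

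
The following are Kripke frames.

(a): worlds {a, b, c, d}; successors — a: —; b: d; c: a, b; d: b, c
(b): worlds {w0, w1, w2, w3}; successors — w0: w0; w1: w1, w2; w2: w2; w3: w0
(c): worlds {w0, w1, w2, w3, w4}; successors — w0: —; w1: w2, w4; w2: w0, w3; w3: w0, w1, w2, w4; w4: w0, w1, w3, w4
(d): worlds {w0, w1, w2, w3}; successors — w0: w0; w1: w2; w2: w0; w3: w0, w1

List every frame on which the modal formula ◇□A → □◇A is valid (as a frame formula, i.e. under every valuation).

Frame correspondent (Sahlqvist): ∀x ∀y ∀z (Rxy ∧ Rxz → ∃w (Ryw ∧ Rzw)) — i.e. convergence.
(a): fails — Rcb and Rca but b and a have no common successor.
(b): holds.
(c): fails — Rw2w0 and Rw2w0 but w0 and w0 have no common successor.
(d): fails — Rw3w1 and Rw3w0 but w1 and w0 have no common successor.

(b)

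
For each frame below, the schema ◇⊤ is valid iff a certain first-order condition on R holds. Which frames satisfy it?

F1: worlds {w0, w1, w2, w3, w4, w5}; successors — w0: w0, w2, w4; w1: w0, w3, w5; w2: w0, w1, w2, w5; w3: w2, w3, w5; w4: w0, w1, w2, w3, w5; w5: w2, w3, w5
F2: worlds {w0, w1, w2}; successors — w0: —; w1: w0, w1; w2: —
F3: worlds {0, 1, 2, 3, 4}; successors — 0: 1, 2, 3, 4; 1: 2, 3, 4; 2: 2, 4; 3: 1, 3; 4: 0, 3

F1, F3

Frame correspondent (Sahlqvist): ∀x ∃y Rxy — i.e. seriality.
F1: satisfies the condition.
F2: fails — world w0 has no successor.
F3: satisfies the condition.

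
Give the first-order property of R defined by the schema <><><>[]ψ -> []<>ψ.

This is a Sahlqvist (Geach-type) schema ◇^3□^1ψ → □^1◇^1ψ.
First-order correspondent: forall x forall y forall z ((x R^3 y & xRz) -> exists w (yRw & zRw)).

forall x forall y forall z ((x R^3 y & xRz) -> exists w (yRw & zRw))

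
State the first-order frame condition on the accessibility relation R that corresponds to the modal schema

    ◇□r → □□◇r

This is a Sahlqvist (Geach-type) schema ◇^1□^1r → □^2◇^1r.
First-order correspondent: ∀x ∀y ∀z ((xRy ∧ xR²z) → ∃w (yRw ∧ zRw)).

∀x ∀y ∀z ((xRy ∧ xR²z) → ∃w (yRw ∧ zRw))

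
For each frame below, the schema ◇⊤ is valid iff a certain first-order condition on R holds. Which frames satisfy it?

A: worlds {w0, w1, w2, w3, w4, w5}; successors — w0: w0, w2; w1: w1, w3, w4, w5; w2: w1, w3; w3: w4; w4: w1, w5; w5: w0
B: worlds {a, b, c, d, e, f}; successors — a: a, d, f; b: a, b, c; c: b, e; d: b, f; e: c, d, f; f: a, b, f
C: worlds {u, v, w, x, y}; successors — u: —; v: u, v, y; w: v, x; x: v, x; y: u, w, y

This is the axiom for seriality; its first-order frame correspondent is ∀x ∃y Rxy.
A: satisfies the condition.
B: satisfies the condition.
C: fails — world u has no successor.
Valid on: A, B.

A, B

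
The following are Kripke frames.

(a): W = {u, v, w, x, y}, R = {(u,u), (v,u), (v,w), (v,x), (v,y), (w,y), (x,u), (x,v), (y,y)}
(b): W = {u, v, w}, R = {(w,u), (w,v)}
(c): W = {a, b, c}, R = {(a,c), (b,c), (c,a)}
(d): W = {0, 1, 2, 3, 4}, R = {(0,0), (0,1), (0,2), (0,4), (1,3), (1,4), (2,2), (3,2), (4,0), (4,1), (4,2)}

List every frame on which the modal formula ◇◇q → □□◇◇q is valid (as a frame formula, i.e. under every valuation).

The schema corresponds to a generalized confluence (Geach) condition: ∀x ∀y ∀z ((xR²y ∧ xR²z) → ∃w (y = w ∧ zR²w)).
(a): fails — vR²u, vR²y but no t with u=t and yR²t.
(b): ✓.
(c): ✓.
(d): fails — 0R²0, 0R²2 but no w with 0=w and 2R²w.

(b), (c)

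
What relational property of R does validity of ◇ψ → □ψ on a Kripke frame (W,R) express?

This is the CD axiom.
Its frame correspondent is partial functionality — ∀x ∀y ∀z (Rxy ∧ Rxz → y = z).

partial functionality: ∀x ∀y ∀z (Rxy ∧ Rxz → y = z)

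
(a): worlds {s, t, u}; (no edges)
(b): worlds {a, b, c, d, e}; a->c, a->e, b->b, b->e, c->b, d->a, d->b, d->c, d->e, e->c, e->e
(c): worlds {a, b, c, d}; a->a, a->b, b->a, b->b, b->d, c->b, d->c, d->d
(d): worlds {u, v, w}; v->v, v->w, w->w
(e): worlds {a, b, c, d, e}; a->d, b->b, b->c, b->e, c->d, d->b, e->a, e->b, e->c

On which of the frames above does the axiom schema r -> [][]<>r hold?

(a)

This is the axiom for a generalized confluence (Geach) condition; its first-order frame correspondent is forall x forall z (x R^2 z -> exists w (x = w & zRw)).
(a): ✓.
(b): fails — aR²b but no w with a=w and bRw.
(c): fails — aR²d but no w with a=w and dRw.
(d): fails — vR²w but no t with v=t and wRt.
(e): fails — aR²b but no w with a=w and bRw.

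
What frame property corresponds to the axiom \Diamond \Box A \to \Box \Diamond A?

Suppose ◇□A→□◇A is valid. Take Rxy, Rxz and set V(A)={w : Ryw}. Then □A at y so ◇□A at x, so □◇A at x, so ◇A at z, giving w with Rzw and Ryw.

convergence: \forall x \forall y \forall z (Rxy \wedge Rxz \to \exists w (Ryw \wedge Rzw))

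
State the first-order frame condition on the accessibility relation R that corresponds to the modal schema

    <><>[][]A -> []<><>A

forall x forall y forall z ((x R^2 y & xRz) -> exists w (y R^2 w & z R^2 w))

This is a Sahlqvist (Geach-type) schema ◇^2□^2A → □^1◇^2A.
Minimal-valuation argument: fix x; take any y with xR^2y and any z with xR^1z. Set V(A) to the set of worlds R-reachable from y in exactly 2 steps. Then □^2A holds at y, so the antecedent holds at x; validity forces ◇^2A at z, giving a w with zR^2w and yR^2w.
First-order correspondent: forall x forall y forall z ((x R^2 y & xRz) -> exists w (y R^2 w & z R^2 w)).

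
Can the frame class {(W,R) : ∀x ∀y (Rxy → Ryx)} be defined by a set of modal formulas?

Yes — defined by q → □◇q

This is a Sahlqvist condition; the B axiom q → □◇q defines it.
Suppose q→□◇q is valid. Take Rxy and set V(q)={x}. Then q at x, so □◇q at x, so ◇q at y, so some z with Ryz has q; z=x, i.e. Ryx.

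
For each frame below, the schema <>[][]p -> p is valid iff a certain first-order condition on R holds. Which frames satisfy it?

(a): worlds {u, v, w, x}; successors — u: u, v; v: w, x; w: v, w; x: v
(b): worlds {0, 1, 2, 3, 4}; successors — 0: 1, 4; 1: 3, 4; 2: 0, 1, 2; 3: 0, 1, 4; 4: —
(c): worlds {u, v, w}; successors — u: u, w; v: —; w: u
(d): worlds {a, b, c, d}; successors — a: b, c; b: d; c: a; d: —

(c)

This is the axiom for a generalized confluence (Geach) condition; its first-order frame correspondent is forall x forall y (xRy -> exists w (y R^2 w & x = w)).
(a): fails — uRv but no t with vR²t and u=t.
(b): fails — 0R4 but no w with 4R²w and 0=w.
(c): ✓.
(d): fails — aRb but no w with bR²w and a=w.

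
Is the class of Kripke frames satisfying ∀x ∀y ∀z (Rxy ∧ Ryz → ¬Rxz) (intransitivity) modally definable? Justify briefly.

Not modally definable

Any modally definable frame class is closed under surjective bounded morphisms.
The 7-cycle (worlds a,b,c,d,e,f,g with a→b→c→d→e→f→g→a) is intransitive. Mapping every world to a single reflexive point • is a surjective bounded morphism; the reflexive point is not intransitive (R••∧R•• but R••).
So no modal formula (or set of formulas) defines exactly the intransitive frames.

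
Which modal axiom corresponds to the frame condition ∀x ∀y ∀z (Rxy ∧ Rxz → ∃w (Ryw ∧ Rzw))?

◇□p → □◇p

This is convergence; the standard corresponding axiom is .2: ◇□p → □◇p.
Suppose ◇□p→□◇p is valid. Take Rxy, Rxz and set V(p)={w : Ryw}. Then □p at y so ◇□p at x, so □◇p at x, so ◇p at z, giving w with Rzw and Ryw.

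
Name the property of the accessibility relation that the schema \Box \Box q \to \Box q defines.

density: \forall x \forall y (Rxy \to \exists z (Rxz \wedge Rzy))

This is the C4 axiom.
Its frame correspondent is density — \forall x \forall y (Rxy \to \exists z (Rxz \wedge Rzy)).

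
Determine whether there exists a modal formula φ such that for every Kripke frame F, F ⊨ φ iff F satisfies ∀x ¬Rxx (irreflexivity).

Not modally definable

If a class were modally definable it would be closed under surjective bounded morphisms (Goldblatt–Thomason).
The 2-cycle (worlds a,b with a→b→a) is irreflexive, and the map sending every world to a single reflexive point • is a surjective bounded morphism (forth: every edge maps to (•,•); back: every world has a successor). So any modal formula valid on the 2-cycle is also valid on the reflexive point, which is not irreflexive.
So the class is not modally definable.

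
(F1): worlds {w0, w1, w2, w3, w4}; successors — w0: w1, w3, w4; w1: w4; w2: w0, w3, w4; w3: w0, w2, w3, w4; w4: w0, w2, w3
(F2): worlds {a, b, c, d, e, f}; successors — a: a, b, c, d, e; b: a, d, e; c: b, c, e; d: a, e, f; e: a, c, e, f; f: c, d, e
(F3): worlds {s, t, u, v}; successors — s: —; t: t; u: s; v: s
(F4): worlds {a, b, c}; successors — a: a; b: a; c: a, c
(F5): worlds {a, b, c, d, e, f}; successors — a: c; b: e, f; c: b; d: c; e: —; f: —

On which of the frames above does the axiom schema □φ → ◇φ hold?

This is the axiom for seriality; its first-order frame correspondent is ∀x ∃y Rxy.
(F1): condition met.
(F2): condition met.
(F3): fails — world s has no successor.
(F4): condition met.
(F5): fails — world e has no successor.

(F1), (F2), (F4)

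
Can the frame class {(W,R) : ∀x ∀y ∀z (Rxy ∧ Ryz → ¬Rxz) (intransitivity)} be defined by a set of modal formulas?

Modal frame validity is preserved under surjective bounded morphisms.
The 5-cycle (worlds w0,w1,w2,w3,w4 with w0→w1→w2→w3→w4→w0) is intransitive. Mapping every world to a single reflexive point • is a surjective bounded morphism; the reflexive point is not intransitive (R••∧R•• but R••).
Hence intransitivity is not modally definable.

Not modally definable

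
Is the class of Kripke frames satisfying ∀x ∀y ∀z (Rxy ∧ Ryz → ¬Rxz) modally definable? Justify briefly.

No — not modally definable

If a class were modally definable it would be closed under surjective bounded morphisms (Goldblatt–Thomason).
The 3-cycle (worlds a,b,c with a→b→c→a) is intransitive. Mapping every world to a single reflexive point • is a surjective bounded morphism; the reflexive point is not intransitive (R••∧R•• but R••).
So no modal formula (or set of formulas) defines exactly the intransitive frames.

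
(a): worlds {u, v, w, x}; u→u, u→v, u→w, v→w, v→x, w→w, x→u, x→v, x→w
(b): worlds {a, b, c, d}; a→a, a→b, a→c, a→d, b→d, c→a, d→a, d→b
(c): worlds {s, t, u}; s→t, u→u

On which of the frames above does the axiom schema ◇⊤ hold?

Frame correspondent (Sahlqvist): ∀x ∃y Rxy — i.e. seriality.
(a): satisfies the condition.
(b): satisfies the condition.
(c): fails — world t has no successor.

(a), (b)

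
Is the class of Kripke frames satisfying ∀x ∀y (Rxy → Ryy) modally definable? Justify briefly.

Yes — defined by □(□r → r)

The condition is shift-reflexivity. A defining modal formula is □(□r → r).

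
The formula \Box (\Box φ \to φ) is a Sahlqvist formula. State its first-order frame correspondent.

shift-reflexivity: \forall x \forall y (Rxy \to Ryy)

Suppose □(□φ→φ) is valid. Take Rxy and set V(φ)={w : Ryw}. Then at y, □φ holds; since □(□φ→φ) at x, □φ→φ at y, so φ at y, i.e. Ryy.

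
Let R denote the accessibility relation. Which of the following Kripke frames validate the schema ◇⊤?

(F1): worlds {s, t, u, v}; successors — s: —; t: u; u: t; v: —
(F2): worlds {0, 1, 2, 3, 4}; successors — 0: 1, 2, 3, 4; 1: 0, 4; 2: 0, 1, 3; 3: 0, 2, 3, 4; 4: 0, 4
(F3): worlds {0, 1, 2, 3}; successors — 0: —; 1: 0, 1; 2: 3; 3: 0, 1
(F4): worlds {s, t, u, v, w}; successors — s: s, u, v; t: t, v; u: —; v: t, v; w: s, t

This is the axiom for seriality; its first-order frame correspondent is ∀x ∃y Rxy.
(F1): fails — world s has no successor.
(F2): condition met.
(F3): fails — world 0 has no successor.
(F4): fails — world u has no successor.

(F2)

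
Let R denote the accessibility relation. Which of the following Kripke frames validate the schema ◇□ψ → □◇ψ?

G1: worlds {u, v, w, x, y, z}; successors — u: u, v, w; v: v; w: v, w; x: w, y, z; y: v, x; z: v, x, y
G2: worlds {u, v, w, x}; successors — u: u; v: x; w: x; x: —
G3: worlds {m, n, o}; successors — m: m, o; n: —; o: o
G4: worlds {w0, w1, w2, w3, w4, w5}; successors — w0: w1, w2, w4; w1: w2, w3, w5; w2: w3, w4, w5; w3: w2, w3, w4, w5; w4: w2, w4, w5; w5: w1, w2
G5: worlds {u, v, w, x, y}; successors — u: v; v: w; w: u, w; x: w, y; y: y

G3

The schema corresponds to convergence: ∀x ∀y ∀z (Rxy ∧ Rxz → ∃w (Ryw ∧ Rzw)).
G1: fails — Ryx and Ryv but x and v have no common successor.
G2: fails — Rvx and Rvx but x and x have no common successor.
G3: condition met.
G4: fails — Rw1w5 and Rw1w2 but w5 and w2 have no common successor.
G5: fails — Rww and Rwu but w and u have no common successor.
Valid on: G3.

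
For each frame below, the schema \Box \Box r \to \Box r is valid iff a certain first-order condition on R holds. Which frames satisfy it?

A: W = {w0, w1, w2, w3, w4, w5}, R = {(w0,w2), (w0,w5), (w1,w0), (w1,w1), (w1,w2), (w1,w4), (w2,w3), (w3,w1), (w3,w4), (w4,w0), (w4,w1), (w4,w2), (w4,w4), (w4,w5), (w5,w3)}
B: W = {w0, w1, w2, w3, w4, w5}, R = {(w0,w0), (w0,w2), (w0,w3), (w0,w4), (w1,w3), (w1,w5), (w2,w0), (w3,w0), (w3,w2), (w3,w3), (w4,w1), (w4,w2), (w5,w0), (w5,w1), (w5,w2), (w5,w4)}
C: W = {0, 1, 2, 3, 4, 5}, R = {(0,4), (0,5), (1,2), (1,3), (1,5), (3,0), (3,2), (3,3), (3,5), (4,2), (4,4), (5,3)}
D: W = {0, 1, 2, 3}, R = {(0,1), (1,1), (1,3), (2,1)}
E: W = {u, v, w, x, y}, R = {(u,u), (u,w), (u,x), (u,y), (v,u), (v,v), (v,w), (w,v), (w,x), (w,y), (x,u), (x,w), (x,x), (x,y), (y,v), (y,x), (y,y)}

D, E

This is the axiom for density; its first-order frame correspondent is \forall x \forall y (Rxy \to \exists z (Rxz \wedge Rzy)).
A: fails — Rw0w5 but no z with Rw0z and Rzw5.
B: fails — Rw1w5 but no z with Rw1z and Rzw5.
C: fails — R05 but no z with R0z and Rz5.
D: condition met.
E: condition met.
Valid on: D, E.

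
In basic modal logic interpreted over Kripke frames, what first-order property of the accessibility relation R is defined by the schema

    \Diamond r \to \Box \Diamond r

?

Suppose ◇r→□◇r is valid. Take Rxy, Rxz and set V(r)={y}. Then ◇r at x, so □◇r at x, so ◇r at z, so some w with Rzw has r; w=y, i.e. Rzy. By symmetry of the argument, Ryz.
The converse is a direct semantic check.
So the correspondent is the Euclidean property.

the Euclidean property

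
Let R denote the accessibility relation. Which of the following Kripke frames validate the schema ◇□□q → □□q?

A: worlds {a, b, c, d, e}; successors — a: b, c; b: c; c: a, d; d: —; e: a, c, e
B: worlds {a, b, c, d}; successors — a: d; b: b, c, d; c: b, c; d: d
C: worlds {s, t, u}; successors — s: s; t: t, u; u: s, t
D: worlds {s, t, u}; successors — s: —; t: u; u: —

This is the axiom for a generalized confluence (Geach) condition; its first-order frame correspondent is ∀x ∀y ∀z ((xRy ∧ xR²z) → ∃w (yR²w ∧ z = w)).
A: fails — aRb, aR²c but no w with bR²w and c=w.
B: fails — bRd, bR²b but no w with dR²w and b=w.
C: fails — uRs, uR²t but no w with sR²w and t=w.
D: condition met.
Valid on: D.

D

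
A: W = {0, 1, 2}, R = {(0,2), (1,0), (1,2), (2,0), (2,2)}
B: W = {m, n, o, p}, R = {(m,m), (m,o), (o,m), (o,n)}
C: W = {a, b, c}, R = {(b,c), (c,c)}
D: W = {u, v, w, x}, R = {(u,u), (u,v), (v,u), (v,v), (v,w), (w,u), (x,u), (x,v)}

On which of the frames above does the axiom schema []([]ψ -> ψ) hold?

C

Frame correspondent (Sahlqvist): forall x forall y (Rxy -> Ryy) — i.e. shift-reflexivity.
A: fails — R10 but not R00.
B: fails — Ron but not Rnn.
C: ✓.
D: fails — Rvw but not Rww.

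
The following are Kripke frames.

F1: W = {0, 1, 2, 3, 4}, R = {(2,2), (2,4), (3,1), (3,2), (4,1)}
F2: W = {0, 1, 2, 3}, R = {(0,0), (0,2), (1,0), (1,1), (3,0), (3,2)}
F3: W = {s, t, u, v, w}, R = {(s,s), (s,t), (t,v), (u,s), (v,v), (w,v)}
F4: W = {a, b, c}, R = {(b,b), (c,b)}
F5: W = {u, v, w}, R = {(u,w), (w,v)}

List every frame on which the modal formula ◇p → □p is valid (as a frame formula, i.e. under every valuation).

The schema corresponds to partial functionality: ∀x ∀y ∀z (Rxy ∧ Rxz → y = z).
F1: fails — 2 sees both 2 and 4.
F2: fails — 0 sees both 0 and 2.
F3: fails — s sees both s and t.
F4: satisfies the condition.
F5: satisfies the condition.

F4, F5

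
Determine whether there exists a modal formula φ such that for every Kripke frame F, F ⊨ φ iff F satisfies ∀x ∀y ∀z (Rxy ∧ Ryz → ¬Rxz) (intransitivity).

Modal frame validity is preserved under surjective bounded morphisms.
The 5-cycle (worlds a,b,c,d,e with a→b→c→d→e→a) is intransitive. Mapping every world to a single reflexive point • is a surjective bounded morphism; the reflexive point is not intransitive (R••∧R•• but R••).
So no modal formula (or set of formulas) defines exactly the intransitive frames.

Not modally definable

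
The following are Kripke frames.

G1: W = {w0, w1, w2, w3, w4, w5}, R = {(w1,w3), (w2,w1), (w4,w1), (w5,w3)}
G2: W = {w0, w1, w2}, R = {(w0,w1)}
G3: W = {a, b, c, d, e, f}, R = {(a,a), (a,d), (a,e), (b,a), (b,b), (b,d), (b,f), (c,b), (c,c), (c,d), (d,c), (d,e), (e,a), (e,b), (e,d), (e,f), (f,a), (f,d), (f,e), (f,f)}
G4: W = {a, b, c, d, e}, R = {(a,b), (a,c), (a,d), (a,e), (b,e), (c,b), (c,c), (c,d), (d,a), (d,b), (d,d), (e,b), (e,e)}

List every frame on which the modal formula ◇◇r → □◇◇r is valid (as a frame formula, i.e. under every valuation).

The schema corresponds to a generalized confluence (Geach) condition: ∀x ∀y ∀z ((xR²y ∧ xRz) → ∃w (y = w ∧ zR²w)).
G1: fails — w2R²w3, w2Rw1 but no w with w3=w and w1R²w.
G2: holds.
G3: fails — aR²e, aRd but no w with e=w and dR²w.
G4: fails — aR²a, aRb but no w with a=w and bR²w.
Valid on: G2.

G2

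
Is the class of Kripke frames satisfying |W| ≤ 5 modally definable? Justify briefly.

Modal frame validity is preserved under disjoint unions.
Any modal formula valid on each of 6 disjoint one-world frames is valid on their disjoint union (validity is preserved under disjoint unions). Each one-world frame has |W|=1≤5, but the union has |W|=6.
So no modal formula (or set of formulas) defines exactly the |W|≤5 frames.

Not definable by any modal formula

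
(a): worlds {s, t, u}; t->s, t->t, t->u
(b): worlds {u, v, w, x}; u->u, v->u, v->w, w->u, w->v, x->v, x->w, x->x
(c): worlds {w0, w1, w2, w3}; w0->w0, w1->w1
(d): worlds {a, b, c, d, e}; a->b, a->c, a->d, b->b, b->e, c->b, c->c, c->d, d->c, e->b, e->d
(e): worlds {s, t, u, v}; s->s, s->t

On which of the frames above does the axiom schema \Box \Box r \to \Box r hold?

(a), (c), (e)

Frame correspondent (Sahlqvist): \forall x \forall y (Rxy \to \exists z (Rxz \wedge Rzy)) — i.e. density.
(a): ✓.
(b): fails — Rvw but no z with Rvz and Rzw.
(c): ✓.
(d): fails — Red but no z with Rez and Rzd.
(e): ✓.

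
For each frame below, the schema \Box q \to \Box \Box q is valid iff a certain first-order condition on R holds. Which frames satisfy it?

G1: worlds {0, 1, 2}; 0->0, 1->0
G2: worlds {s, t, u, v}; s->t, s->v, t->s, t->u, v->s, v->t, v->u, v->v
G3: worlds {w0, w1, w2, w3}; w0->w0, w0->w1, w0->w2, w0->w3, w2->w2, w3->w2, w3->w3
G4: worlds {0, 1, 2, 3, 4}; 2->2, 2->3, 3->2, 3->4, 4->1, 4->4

G1, G3

This is the axiom for transitivity; its first-order frame correspondent is \forall x \forall y \forall z (Rxy \wedge Ryz \to Rxz).
G1: ✓.
G2: fails — Rts and Rsv but not Rtv.
G3: ✓.
G4: fails — R34 and R41 but not R31.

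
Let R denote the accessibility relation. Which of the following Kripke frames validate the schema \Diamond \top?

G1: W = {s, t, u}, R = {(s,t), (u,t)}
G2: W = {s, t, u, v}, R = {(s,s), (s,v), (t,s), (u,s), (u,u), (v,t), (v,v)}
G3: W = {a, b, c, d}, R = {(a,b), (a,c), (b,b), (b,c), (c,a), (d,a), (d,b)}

G2, G3

The schema corresponds to seriality: \forall x \exists y Rxy.
G1: fails — world t has no successor.
G2: holds.
G3: holds.
Valid on: G2, G3.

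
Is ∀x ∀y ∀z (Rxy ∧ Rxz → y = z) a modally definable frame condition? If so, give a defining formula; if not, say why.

This is a Sahlqvist condition; the CD axiom ◇q → □q defines it.
Suppose ◇q→□q is valid. Take Rxy, Rxz and set V(q)={y}. Then ◇q at x, so □q at x, so q at z, i.e. z=y.

Yes, by ◇q → □q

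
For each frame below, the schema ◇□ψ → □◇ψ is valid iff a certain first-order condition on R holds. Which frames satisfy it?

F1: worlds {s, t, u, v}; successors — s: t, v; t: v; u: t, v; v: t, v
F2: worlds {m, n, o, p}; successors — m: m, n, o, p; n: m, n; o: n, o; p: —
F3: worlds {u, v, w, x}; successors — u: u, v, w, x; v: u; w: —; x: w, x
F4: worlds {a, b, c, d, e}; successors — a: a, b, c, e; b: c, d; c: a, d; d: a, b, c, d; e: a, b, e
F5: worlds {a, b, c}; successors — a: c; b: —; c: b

The schema corresponds to convergence: ∀x ∀y ∀z (Rxy ∧ Rxz → ∃w (Ryw ∧ Rzw)).
F1: holds.
F2: fails — Rmo and Rmp but o and p have no common successor.
F3: fails — Ruv and Ruw but v and w have no common successor.
F4: fails — Rab and Rae but b and e have no common successor.
F5: fails — Rcb and Rcb but b and b have no common successor.

F1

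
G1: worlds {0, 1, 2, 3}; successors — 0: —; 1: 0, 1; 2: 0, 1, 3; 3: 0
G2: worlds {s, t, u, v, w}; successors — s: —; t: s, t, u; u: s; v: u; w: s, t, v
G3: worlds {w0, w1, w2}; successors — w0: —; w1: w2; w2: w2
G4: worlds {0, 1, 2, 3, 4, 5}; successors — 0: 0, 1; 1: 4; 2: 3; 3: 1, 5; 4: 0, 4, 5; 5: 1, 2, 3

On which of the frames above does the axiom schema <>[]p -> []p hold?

G3

This is the axiom for a generalized confluence (Geach) condition; its first-order frame correspondent is forall x forall y forall z ((xRy & xRz) -> exists w (yRw & z = w)).
G1: fails — 1R0, 1R0 but no w with 0Rw and 0=w.
G2: fails — tRs, tRs but no w* with sRw* and s=w*.
G3: holds.
G4: fails — 0R1, 0R0 but no w with 1Rw and 0=w.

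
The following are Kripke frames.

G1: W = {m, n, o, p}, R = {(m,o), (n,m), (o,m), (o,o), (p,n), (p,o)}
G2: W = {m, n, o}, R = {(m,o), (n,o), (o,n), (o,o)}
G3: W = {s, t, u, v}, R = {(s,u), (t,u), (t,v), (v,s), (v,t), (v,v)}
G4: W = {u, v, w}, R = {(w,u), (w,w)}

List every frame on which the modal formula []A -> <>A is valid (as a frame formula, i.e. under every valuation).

G1, G2

The schema corresponds to seriality: forall x exists y Rxy.
G1: condition met.
G2: condition met.
G3: fails — world u has no successor.
G4: fails — world u has no successor.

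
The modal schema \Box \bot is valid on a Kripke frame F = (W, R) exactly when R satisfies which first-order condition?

This is the Ver axiom.
It corresponds to emptiness of R: \forall x \forall y \neg Rxy.

Emptiness of R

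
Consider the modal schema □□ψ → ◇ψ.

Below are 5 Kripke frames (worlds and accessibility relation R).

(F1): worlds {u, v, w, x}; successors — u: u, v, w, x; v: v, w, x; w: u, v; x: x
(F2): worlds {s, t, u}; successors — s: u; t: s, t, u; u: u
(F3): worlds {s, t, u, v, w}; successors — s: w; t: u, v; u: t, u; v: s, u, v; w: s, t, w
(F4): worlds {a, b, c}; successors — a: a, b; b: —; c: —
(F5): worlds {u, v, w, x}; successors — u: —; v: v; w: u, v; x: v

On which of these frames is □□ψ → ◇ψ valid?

(F1), (F2), (F3)

This is the axiom for a generalized confluence (Geach) condition; its first-order frame correspondent is ∀x ∃w (xR²w ∧ xRw).
(F1): holds.
(F2): holds.
(F3): holds.
(F4): fails — at b but no w with bR²w and bRw.
(F5): fails — at u but no t with uR²t and uRt.
Valid on: (F1), (F2), (F3).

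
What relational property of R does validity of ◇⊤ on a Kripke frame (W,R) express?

seriality

This is a form of the D axiom.
Its frame correspondent is seriality — ∀x ∃y Rxy.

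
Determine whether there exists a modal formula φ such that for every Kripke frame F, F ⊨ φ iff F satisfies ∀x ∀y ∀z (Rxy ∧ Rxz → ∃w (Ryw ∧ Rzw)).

The condition is convergence. A defining modal formula is ◇□q → □◇q.
Suppose ◇□q→□◇q is valid. Take Rxy, Rxz and set V(q)={w : Ryw}. Then □q at y so ◇□q at x, so □◇q at x, so ◇q at z, giving w with Rzw and Ryw.

Yes — defined by ◇□q → □◇q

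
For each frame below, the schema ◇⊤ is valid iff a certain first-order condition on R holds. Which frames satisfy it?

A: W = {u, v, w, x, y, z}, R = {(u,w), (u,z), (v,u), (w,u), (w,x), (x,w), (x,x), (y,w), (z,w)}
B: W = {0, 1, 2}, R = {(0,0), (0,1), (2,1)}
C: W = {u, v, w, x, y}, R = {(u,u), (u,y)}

A

This is the axiom for seriality; its first-order frame correspondent is ∀x ∃y Rxy.
A: holds.
B: fails — world 1 has no successor.
C: fails — world v has no successor.
Valid on: A.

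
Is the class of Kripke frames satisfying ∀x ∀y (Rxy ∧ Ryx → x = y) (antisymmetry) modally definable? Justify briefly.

Modal frame validity is preserved under surjective bounded morphisms.
The 8-cycle (worlds a,b,c,d,e,f,g,h with a→b→c→d→e→f→g→h→a) is antisymmetric. Sending even-indexed worlds to a and odd-indexed worlds to b is a surjective bounded morphism onto the two-world frame with a↔b, which is not antisymmetric.
So the class is not modally definable.

Not modally definable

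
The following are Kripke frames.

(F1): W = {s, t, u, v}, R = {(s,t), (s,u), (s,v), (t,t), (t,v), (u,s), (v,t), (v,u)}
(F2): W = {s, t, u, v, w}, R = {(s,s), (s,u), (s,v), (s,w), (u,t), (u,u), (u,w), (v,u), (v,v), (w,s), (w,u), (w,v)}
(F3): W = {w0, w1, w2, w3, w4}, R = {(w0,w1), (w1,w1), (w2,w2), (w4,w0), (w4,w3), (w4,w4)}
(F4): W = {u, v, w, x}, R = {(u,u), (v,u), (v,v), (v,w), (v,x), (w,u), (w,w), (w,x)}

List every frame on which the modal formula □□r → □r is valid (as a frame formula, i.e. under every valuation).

Frame correspondent (Sahlqvist): ∀x ∀y (Rxy → ∃z (Rxz ∧ Rzy)) — i.e. density.
(F1): fails — Rus but no z with Ruz and Rzs.
(F2): satisfies the condition.
(F3): satisfies the condition.
(F4): satisfies the condition.
Valid on: (F2), (F3), (F4).

(F2), (F3), (F4)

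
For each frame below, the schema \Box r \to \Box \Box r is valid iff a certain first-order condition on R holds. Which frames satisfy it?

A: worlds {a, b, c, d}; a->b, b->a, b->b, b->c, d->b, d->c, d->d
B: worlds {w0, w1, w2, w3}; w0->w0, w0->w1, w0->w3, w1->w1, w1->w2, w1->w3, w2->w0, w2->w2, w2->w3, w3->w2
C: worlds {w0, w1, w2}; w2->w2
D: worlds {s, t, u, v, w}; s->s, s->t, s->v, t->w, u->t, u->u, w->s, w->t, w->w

Frame correspondent (Sahlqvist): \forall x \forall y \forall z (Rxy \wedge Ryz \to Rxz) — i.e. transitivity.
A: fails — Rab and Rbc but not Rac.
B: fails — Rw1w2 and Rw2w0 but not Rw1w0.
C: holds.
D: fails — Rut and Rtw but not Ruw.
Valid on: C.

C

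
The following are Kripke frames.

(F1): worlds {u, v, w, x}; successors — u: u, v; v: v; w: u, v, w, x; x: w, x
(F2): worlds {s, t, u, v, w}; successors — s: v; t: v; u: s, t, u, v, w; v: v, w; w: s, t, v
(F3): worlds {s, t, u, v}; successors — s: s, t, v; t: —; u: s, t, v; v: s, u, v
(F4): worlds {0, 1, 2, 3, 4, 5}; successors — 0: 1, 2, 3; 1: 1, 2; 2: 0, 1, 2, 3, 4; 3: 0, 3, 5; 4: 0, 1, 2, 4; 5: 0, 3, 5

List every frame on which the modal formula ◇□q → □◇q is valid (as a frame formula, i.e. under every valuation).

Frame correspondent (Sahlqvist): ∀x ∀y ∀z (Rxy ∧ Rxz → ∃w (Ryw ∧ Rzw)) — i.e. convergence.
(F1): fails — Rwu and Rwx but u and x have no common successor.
(F2): holds.
(F3): fails — Rsv and Rst but v and t have no common successor.
(F4): fails — R01 and R03 but 1 and 3 have no common successor.

(F2)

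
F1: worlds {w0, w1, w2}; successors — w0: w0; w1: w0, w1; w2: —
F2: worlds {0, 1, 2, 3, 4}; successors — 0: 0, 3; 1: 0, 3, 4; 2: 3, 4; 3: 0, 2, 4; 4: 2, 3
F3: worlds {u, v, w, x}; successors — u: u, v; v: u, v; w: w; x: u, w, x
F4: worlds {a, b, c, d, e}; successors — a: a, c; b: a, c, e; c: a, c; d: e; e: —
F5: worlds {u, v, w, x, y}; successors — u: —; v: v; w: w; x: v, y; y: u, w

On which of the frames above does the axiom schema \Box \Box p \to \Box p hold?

Frame correspondent (Sahlqvist): \forall x \forall y (Rxy \to \exists z (Rxz \wedge Rzy)) — i.e. density.
F1: holds.
F2: holds.
F3: holds.
F4: fails — Rde but no z with Rdz and Rze.
F5: fails — Rxy but no z with Rxz and Rzy.

F1, F2, F3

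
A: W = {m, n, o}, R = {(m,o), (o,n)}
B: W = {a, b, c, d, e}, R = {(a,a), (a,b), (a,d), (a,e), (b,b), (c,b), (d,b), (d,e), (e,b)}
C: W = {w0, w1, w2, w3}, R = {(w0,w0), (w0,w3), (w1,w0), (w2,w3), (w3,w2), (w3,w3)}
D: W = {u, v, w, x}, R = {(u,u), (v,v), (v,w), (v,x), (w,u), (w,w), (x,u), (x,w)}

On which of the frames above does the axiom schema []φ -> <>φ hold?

The schema corresponds to seriality: forall x exists y Rxy.
A: fails — world n has no successor.
B: holds.
C: holds.
D: holds.
Valid on: B, C, D.

B, C, D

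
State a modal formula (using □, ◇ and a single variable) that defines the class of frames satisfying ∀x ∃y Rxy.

□p → ◇p

The condition is seriality. The D schema □p → ◇p defines it.
Suppose □p→◇p is valid. At any x set V(p)=W. Then □p at x, so ◇p at x, so x has a successor.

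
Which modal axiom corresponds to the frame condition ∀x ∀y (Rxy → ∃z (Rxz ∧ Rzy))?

A defining formula is □□q → □q (the C4 axiom).

□□q → □q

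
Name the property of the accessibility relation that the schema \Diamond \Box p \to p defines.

Symmetry

Equivalently (dual form): p → □◇p.
Suppose p→□◇p is valid. Take Rxy and set V(p)={x}. Then p at x, so □◇p at x, so ◇p at y, so some z with Ryz has p; z=x, i.e. Ryx.
The converse is a direct semantic check.
Frame condition: \forall x \forall y (Rxy \to Ryx).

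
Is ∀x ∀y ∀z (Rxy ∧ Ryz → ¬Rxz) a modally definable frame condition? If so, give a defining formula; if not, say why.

No

Modal frame validity is preserved under surjective bounded morphisms.
The 3-cycle (worlds w0,w1,w2 with w0→w1→w2→w0) is intransitive. Mapping every world to a single reflexive point • is a surjective bounded morphism; the reflexive point is not intransitive (R••∧R•• but R••).
So the class is not modally definable.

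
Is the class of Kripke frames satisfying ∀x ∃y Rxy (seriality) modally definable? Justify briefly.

Yes: it is seriality, defined by the D schema □q → ◇q.
Suppose □q→◇q is valid. At any x set V(q)=W. Then □q at x, so ◇q at x, so x has a successor.

Yes — defined by □q → ◇q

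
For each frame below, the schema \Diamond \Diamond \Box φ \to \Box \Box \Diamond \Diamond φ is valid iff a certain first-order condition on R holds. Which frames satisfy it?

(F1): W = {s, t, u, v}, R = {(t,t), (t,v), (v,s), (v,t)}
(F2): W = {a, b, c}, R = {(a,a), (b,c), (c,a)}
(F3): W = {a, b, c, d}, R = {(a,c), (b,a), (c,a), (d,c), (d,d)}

The schema corresponds to a generalized confluence (Geach) condition: \forall x \forall y \forall z ((x R^2 y \wedge x R^2 z) \to \exists w (yRw \wedge z R^2 w)).
(F1): fails — tR²s, tR²s but no w with sRw and sR²w.
(F2): condition met.
(F3): fails — aR²a, aR²a but no w with aRw and aR²w.

(F2)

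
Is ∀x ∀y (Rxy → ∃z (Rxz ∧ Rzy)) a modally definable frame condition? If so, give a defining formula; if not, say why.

The condition is density. A defining modal formula is □□p → □p.
Suppose □□p→□p is valid. Take Rxy and set V(p)={w : xR²w}. Then □□p at x, so □p at x, so p at y, i.e. ∃z(Rxz∧Rzy).

Yes, by □□p → □p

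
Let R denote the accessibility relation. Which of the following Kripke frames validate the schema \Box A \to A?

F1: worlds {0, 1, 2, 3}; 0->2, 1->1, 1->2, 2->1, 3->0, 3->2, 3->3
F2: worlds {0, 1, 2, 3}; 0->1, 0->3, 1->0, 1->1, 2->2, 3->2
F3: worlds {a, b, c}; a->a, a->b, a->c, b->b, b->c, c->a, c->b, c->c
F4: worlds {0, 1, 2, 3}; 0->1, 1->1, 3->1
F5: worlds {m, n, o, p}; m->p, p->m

The schema corresponds to reflexivity: \forall x Rxx.
F1: fails — world 0 does not see itself.
F2: fails — world 0 does not see itself.
F3: holds.
F4: fails — world 0 does not see itself.
F5: fails — world m does not see itself.

F3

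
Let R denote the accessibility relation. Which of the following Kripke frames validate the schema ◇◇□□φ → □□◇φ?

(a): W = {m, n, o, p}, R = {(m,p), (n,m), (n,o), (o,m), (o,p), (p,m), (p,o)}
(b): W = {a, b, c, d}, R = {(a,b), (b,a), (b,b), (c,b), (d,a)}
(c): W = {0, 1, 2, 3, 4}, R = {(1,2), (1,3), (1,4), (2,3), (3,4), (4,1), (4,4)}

(b)

This is the axiom for a generalized confluence (Geach) condition; its first-order frame correspondent is ∀x ∀y ∀z ((xR²y ∧ xR²z) → ∃w (yR²w ∧ zRw)).
(a): fails — mR²m, mR²m but no w with mR²w and mRw.
(b): satisfies the condition.
(c): fails — 4R²2, 4R²2 but no w with 2R²w and 2Rw.
Valid on: (b).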